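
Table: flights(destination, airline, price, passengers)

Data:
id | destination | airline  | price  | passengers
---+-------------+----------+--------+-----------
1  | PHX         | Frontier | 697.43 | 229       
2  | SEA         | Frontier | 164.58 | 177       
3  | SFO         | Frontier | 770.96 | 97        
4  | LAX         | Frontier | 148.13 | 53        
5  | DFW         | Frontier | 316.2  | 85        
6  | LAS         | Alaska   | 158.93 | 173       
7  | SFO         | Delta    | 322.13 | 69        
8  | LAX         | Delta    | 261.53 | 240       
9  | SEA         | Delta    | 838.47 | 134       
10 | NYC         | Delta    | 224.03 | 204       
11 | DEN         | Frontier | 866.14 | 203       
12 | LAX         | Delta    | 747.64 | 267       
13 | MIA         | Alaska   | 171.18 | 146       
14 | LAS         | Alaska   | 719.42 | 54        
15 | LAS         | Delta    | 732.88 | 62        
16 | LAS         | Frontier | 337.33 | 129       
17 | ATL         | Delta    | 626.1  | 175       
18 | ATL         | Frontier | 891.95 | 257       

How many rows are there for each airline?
SELECT airline, COUNT(*) as count
FROM flights
GROUP BY airline

Result:
  Alaska: 3
  Delta: 7
  Frontier: 8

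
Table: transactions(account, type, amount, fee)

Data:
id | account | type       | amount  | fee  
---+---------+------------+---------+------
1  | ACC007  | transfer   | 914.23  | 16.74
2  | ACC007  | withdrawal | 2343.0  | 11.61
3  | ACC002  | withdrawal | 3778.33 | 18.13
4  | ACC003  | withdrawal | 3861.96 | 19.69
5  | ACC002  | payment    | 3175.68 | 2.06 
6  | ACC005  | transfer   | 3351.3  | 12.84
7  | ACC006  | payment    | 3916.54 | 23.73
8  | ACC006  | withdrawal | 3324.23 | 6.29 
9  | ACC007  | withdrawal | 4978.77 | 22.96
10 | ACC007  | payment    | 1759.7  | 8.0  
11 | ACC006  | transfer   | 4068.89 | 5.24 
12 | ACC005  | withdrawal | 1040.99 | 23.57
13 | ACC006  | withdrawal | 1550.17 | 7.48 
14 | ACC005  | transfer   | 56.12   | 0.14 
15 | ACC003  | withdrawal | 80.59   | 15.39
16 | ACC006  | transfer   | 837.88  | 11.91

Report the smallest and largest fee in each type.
SELECT type, MIN(fee), MAX(fee)
FROM transactions
GROUP BY type

Result:
  payment: min=2.06, max=23.73
  transfer: min=0.14, max=16.74
  withdrawal: min=6.29, max=23.57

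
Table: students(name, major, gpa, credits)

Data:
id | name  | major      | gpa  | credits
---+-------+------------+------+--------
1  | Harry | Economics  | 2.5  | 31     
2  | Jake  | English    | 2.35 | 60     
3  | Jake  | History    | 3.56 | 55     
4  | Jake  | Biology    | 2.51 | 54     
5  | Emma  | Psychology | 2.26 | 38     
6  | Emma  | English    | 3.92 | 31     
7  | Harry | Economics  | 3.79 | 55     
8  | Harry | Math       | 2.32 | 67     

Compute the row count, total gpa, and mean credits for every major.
SELECT major,
       COUNT(*) as cnt,
       SUM(gpa) as total_gpa,
       AVG(credits) as avg_credits
FROM students
GROUP BY major

Result:
  Biology: 1 records, 2.51 total gpa, 54.00 avg credits
  Economics: 2 records, 6.29 total gpa, 43.00 avg credits
  English: 2 records, 6.27 total gpa, 45.50 avg credits
  History: 1 records, 3.56 total gpa, 55.00 avg credits
  Math: 1 records, 2.32 total gpa, 67.00 avg credits
  Psychology: 1 records, 2.26 total gpa, 38.00 avg credits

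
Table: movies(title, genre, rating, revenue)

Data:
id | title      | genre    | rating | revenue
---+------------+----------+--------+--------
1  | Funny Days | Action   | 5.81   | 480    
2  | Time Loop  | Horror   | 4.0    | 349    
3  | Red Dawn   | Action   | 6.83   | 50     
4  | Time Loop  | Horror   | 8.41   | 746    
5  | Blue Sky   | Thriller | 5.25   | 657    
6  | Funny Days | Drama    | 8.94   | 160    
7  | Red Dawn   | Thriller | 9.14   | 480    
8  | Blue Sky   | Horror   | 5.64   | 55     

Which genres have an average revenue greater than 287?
SELECT genre, AVG(revenue)
FROM movies
GROUP BY genre
HAVING AVG(revenue) > 287

Result:
  Horror: avg=383.33
  Thriller: avg=568.50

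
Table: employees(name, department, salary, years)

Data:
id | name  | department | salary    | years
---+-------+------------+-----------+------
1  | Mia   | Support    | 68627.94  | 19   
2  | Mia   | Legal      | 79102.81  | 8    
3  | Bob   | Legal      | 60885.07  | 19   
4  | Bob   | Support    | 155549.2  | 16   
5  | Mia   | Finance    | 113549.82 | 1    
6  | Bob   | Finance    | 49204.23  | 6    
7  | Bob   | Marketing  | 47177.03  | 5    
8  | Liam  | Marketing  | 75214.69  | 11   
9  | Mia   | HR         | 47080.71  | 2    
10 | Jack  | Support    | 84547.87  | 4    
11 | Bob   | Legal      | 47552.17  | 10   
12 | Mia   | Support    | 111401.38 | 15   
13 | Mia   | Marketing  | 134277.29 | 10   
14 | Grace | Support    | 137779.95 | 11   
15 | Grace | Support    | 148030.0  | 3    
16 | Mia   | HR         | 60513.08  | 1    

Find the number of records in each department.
SELECT department, COUNT(*) as count
FROM employees
GROUP BY department

Result:
  Finance: 2
  HR: 2
  Legal: 3
  Marketing: 3
  Support: 6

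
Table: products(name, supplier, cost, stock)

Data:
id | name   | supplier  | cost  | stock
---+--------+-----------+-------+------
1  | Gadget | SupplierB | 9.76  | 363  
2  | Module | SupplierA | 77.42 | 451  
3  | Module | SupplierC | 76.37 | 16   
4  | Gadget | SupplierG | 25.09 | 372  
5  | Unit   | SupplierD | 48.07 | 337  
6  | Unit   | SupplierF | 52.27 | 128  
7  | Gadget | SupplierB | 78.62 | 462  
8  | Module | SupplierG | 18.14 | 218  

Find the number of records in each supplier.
SELECT supplier, COUNT(*) as count
FROM products
GROUP BY supplier

Result:
  SupplierA: 1
  SupplierB: 2
  SupplierC: 1
  SupplierD: 1
  SupplierF: 1
  SupplierG: 2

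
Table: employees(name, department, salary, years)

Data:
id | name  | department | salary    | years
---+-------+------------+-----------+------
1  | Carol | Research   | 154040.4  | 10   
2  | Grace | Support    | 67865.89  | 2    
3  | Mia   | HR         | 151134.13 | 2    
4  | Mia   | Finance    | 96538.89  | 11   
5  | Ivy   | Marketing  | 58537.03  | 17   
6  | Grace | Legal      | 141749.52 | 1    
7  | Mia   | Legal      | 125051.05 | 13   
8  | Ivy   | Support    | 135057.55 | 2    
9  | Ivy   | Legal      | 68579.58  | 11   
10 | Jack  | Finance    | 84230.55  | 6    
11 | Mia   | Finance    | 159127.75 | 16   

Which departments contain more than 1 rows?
SELECT department, COUNT(*) as cnt
FROM employees
GROUP BY department
HAVING COUNT(*) > 1

Result:
  Finance: 3
  Legal: 3
  Support: 2

Note: HAVING filters groups after aggregation, WHERE filters rows before.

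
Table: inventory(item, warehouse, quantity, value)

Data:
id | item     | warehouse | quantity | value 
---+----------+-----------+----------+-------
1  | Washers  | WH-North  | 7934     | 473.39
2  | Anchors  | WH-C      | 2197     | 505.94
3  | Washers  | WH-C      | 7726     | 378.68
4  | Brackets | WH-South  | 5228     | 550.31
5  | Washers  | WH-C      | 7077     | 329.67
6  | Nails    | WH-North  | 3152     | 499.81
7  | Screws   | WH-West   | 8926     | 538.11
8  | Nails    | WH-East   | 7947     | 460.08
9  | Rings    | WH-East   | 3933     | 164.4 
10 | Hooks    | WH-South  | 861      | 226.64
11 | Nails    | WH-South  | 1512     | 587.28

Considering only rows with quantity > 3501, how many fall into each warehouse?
SELECT warehouse, COUNT(*)
FROM inventory
WHERE quantity > 3501
GROUP BY warehouse

Note: WHERE filters rows before grouping.

Result:
  WH-C: 2
  WH-East: 2
  WH-North: 1
  WH-South: 1
  WH-West: 1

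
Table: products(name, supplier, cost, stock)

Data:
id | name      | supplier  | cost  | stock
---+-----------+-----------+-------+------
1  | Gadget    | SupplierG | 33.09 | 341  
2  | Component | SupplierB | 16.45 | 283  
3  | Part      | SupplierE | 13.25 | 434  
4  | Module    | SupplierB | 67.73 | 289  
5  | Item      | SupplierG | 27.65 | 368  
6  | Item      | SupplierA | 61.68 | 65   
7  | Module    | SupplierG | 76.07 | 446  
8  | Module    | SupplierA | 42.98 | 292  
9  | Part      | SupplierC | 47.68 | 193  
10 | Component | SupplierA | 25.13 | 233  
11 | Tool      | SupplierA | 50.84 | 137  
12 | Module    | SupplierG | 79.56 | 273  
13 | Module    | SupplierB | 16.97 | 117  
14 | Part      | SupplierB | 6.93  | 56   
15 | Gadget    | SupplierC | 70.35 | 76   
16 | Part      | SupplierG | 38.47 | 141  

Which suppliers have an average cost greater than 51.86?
SELECT supplier, AVG(cost)
FROM products
GROUP BY supplier
HAVING AVG(cost) > 51.86

Result:
  SupplierC: avg=59.02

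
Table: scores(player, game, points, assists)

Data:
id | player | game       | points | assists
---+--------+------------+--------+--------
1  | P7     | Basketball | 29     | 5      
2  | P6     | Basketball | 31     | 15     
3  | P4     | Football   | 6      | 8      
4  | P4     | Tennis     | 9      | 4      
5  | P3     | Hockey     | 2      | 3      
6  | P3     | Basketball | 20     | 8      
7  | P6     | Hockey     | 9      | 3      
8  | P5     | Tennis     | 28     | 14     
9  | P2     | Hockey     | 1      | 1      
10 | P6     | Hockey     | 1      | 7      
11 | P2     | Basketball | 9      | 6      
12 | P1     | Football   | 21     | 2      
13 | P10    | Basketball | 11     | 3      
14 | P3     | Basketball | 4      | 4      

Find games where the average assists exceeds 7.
SELECT game, AVG(assists)
FROM scores
GROUP BY game
HAVING AVG(assists) > 7

Result:
  Tennis: avg=9.00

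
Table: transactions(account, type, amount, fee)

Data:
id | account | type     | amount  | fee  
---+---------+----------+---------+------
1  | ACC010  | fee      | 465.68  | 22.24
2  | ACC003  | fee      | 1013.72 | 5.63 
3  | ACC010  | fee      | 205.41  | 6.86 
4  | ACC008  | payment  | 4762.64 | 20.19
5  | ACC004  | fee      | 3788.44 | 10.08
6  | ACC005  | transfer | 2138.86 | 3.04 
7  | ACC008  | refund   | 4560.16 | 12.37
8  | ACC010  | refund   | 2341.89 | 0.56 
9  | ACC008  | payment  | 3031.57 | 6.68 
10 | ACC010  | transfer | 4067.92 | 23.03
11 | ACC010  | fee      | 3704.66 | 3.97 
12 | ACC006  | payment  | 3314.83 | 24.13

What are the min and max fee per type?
SELECT type, MIN(fee), MAX(fee)
FROM transactions
GROUP BY type

Result:
  fee: min=3.97, max=22.24
  payment: min=6.68, max=24.13
  refund: min=0.56, max=12.37
  transfer: min=3.04, max=23.03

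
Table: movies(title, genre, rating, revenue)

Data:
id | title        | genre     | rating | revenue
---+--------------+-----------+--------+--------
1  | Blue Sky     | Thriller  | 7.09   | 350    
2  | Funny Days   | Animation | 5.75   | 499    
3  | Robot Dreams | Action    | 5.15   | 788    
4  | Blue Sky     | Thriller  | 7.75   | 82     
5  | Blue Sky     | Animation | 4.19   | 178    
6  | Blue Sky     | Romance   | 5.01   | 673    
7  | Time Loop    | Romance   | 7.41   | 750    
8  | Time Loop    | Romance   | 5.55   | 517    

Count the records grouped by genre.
SELECT genre, COUNT(*) as count
FROM movies
GROUP BY genre

Result:
  Action: 1
  Animation: 2
  Romance: 3
  Thriller: 2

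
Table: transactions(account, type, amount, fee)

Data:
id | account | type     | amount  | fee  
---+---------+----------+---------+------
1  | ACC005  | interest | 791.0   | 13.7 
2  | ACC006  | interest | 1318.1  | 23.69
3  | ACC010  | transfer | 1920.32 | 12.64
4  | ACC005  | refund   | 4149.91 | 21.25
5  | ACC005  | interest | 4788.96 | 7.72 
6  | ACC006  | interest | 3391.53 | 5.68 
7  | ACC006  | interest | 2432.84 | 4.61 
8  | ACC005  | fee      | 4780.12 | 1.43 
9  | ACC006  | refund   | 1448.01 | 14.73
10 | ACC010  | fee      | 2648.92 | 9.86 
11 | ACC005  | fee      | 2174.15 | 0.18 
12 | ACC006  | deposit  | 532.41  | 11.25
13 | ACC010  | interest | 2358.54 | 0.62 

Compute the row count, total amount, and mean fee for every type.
SELECT type,
       COUNT(*) as cnt,
       SUM(amount) as total_amount,
       AVG(fee) as avg_fee
FROM transactions
GROUP BY type

Result:
  deposit: 1 records, 532.41 total amount, 11.25 avg fee
  fee: 3 records, 9603.19 total amount, 3.82 avg fee
  interest: 6 records, 15080.97 total amount, 9.34 avg fee
  refund: 2 records, 5597.92 total amount, 17.99 avg fee
  transfer: 1 records, 1920.32 total amount, 12.64 avg fee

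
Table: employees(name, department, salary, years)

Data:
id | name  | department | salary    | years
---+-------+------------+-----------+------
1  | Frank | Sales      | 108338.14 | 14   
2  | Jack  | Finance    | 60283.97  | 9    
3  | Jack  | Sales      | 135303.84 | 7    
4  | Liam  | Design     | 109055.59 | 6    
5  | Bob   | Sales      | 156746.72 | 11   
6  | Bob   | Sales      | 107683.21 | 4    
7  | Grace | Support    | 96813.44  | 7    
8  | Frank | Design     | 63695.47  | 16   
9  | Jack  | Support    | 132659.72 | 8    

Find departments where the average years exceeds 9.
SELECT department, AVG(years)
FROM employees
GROUP BY department
HAVING AVG(years) > 9

Result:
  Design: avg=11.00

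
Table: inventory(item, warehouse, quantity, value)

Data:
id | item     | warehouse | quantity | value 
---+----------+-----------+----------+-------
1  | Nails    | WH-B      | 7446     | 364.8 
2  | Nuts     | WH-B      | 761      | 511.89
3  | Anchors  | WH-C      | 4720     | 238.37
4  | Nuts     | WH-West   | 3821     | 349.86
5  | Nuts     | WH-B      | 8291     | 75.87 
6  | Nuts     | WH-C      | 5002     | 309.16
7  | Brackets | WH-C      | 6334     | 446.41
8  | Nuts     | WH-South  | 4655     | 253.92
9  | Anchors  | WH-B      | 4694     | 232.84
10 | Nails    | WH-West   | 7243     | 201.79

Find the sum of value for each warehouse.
SELECT warehouse, SUM(value) as result
FROM inventory
GROUP BY warehouse

Result:
  WH-B: 1185.40
  WH-C: 993.94
  WH-South: 253.92
  WH-West: 551.65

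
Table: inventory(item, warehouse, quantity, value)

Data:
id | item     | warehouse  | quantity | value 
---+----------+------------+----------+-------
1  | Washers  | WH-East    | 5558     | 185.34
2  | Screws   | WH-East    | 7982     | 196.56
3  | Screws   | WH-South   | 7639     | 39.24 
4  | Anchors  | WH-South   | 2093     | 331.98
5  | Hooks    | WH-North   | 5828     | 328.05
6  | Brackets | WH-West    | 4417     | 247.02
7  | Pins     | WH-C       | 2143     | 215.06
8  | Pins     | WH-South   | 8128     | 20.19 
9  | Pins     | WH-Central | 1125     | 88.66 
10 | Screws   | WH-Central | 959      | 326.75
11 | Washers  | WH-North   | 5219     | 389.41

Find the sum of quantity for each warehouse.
SELECT warehouse, SUM(quantity) as result
FROM inventory
GROUP BY warehouse

Result:
  WH-C: 2143
  WH-Central: 2084
  WH-East: 13540
  WH-North: 11047
  WH-South: 17860
  WH-West: 4417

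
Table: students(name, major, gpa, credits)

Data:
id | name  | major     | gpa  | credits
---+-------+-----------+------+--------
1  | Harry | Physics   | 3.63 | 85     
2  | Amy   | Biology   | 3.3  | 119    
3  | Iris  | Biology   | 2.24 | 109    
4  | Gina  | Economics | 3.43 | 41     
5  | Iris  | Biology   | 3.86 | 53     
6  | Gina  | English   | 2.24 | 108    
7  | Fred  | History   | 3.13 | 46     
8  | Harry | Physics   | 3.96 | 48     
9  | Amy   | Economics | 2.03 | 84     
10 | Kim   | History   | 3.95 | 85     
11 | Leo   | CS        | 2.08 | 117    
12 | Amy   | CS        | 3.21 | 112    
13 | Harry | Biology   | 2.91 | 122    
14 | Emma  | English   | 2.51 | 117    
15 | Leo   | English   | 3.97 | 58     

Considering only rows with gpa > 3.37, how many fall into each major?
SELECT major, COUNT(*)
FROM students
WHERE gpa > 3.37
GROUP BY major

Note: WHERE filters rows before grouping.

Result:
  Biology: 1
  Economics: 1
  English: 1
  History: 1
  Physics: 2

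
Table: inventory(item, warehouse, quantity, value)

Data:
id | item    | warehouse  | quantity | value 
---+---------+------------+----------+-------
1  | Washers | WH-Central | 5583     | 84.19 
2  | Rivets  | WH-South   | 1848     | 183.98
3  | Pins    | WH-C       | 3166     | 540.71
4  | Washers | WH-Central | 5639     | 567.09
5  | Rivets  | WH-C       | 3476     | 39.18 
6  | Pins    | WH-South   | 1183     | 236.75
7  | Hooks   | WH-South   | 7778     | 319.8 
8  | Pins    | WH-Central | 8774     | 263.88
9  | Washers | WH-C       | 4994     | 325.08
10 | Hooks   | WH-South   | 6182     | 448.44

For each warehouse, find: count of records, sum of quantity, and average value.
SELECT warehouse,
       COUNT(*) as cnt,
       SUM(quantity) as total_quantity,
       AVG(value) as avg_value
FROM inventory
GROUP BY warehouse

Result:
  WH-C: 3 records, 11636 total quantity, 301.66 avg value
  WH-Central: 3 records, 19996 total quantity, 305.05 avg value
  WH-South: 4 records, 16991 total quantity, 297.24 avg value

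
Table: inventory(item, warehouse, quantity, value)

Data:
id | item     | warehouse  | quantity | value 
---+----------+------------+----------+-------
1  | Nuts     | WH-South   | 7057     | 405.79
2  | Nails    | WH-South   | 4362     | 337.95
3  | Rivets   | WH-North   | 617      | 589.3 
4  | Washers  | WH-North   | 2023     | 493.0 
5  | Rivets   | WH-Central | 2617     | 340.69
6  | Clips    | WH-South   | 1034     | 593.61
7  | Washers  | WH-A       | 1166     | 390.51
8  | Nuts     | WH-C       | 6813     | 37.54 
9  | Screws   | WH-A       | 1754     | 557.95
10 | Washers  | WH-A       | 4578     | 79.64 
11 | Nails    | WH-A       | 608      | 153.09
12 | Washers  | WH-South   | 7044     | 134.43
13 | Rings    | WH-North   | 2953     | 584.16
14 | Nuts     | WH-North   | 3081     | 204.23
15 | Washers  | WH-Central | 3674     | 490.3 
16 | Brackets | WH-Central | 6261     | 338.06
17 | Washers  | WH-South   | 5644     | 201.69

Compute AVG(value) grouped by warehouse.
SELECT warehouse, AVG(value) as result
FROM inventory
GROUP BY warehouse

Result:
  WH-A: 295.30
  WH-C: 37.54
  WH-Central: 389.68
  WH-North: 467.67
  WH-South: 334.69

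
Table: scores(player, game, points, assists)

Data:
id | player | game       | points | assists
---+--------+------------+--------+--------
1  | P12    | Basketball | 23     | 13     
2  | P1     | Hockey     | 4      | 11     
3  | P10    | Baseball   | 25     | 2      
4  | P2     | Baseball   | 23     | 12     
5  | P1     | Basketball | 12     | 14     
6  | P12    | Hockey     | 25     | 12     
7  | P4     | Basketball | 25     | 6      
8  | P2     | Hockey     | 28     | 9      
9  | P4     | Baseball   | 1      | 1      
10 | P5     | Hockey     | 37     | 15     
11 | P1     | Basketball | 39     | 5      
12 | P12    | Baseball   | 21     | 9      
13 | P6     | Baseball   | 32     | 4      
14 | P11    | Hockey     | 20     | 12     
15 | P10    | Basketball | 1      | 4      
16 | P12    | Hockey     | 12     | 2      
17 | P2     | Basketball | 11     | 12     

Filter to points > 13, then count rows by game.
SELECT game, COUNT(*)
FROM scores
WHERE points > 13
GROUP BY game

Note: WHERE filters rows before grouping.

Result:
  Baseball: 4
  Basketball: 3
  Hockey: 4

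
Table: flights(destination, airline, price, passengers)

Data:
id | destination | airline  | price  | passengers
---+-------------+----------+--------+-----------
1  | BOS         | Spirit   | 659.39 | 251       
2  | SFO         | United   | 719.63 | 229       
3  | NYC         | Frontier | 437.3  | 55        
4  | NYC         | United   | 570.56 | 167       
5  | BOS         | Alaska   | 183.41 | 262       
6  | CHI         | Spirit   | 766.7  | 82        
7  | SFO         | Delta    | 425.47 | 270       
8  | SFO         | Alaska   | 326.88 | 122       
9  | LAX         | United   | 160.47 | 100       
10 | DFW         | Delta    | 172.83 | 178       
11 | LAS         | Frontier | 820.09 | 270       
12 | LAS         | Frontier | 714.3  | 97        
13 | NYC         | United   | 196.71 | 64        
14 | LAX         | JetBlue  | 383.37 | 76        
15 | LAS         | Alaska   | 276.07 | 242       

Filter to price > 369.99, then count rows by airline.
SELECT airline, COUNT(*)
FROM flights
WHERE price > 369.99
GROUP BY airline

Note: WHERE filters rows before grouping.

Result:
  Delta: 1
  Frontier: 3
  JetBlue: 1
  Spirit: 2
  United: 2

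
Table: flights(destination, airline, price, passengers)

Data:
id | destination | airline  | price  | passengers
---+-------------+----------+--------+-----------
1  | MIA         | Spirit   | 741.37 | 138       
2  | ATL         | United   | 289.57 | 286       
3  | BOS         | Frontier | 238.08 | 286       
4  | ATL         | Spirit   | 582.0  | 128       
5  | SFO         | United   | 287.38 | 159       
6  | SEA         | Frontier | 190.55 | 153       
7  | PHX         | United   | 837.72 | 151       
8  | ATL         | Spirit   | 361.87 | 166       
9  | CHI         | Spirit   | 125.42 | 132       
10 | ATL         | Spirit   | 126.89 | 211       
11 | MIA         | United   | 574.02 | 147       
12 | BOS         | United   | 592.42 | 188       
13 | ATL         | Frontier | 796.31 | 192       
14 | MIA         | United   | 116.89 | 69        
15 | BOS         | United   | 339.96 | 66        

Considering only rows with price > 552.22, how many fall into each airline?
SELECT airline, COUNT(*)
FROM flights
WHERE price > 552.22
GROUP BY airline

Note: WHERE filters rows before grouping.

Result:
  Frontier: 1
  Spirit: 2
  United: 3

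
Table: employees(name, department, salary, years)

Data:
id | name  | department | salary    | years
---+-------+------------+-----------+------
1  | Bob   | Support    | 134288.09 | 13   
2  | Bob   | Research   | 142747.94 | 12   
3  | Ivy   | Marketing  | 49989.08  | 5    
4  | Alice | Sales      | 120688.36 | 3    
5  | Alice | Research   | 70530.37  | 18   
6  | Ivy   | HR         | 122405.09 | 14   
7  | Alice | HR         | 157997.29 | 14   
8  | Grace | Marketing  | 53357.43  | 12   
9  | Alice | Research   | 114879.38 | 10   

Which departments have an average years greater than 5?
SELECT department, AVG(years)
FROM employees
GROUP BY department
HAVING AVG(years) > 5

Result:
  HR: avg=14.00
  Marketing: avg=8.50
  Research: avg=13.33
  Support: avg=13.00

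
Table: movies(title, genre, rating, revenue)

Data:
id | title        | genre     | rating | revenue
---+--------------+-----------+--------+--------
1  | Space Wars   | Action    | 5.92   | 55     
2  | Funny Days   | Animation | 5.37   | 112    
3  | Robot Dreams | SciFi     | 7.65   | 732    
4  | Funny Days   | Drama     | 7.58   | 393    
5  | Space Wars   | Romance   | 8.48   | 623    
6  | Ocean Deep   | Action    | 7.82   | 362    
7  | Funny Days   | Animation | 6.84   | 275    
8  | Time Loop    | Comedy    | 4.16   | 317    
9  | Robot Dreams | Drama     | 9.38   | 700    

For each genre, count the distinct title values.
SELECT genre, COUNT(DISTINCT title)
FROM movies
GROUP BY genre

Result:
  Action: 2 distinct
  Animation: 1 distinct
  Comedy: 1 distinct
  Drama: 2 distinct
  Romance: 1 distinct
  SciFi: 1 distinct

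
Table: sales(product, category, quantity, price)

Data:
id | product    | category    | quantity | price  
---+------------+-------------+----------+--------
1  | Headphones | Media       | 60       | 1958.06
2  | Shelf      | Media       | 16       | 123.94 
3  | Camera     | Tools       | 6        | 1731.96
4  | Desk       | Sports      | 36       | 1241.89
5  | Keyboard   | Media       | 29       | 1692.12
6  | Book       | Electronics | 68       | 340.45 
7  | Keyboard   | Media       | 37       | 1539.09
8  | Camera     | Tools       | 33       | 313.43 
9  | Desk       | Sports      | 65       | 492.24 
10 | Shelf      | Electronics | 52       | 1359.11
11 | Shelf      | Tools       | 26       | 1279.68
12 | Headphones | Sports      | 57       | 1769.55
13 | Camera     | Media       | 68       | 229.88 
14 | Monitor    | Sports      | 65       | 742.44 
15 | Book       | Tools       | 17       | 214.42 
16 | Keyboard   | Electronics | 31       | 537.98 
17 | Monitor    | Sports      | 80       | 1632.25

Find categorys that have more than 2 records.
SELECT category, COUNT(*) as cnt
FROM sales
GROUP BY category
HAVING COUNT(*) > 2

Result:
  Electronics: 3
  Media: 5
  Sports: 5
  Tools: 4

Note: HAVING filters groups after aggregation, WHERE filters rows before.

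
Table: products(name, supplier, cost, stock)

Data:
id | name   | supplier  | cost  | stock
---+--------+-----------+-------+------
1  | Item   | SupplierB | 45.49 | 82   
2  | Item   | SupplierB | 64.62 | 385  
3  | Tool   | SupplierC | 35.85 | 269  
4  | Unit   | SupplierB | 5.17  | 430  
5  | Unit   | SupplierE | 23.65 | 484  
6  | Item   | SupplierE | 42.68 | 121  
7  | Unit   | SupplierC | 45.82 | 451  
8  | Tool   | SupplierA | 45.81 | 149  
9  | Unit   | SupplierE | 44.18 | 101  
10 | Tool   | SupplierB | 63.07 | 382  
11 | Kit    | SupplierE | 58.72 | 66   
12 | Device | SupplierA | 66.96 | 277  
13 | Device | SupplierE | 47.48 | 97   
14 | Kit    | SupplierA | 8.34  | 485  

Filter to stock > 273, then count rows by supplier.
SELECT supplier, COUNT(*)
FROM products
WHERE stock > 273
GROUP BY supplier

Note: WHERE filters rows before grouping.

Result:
  SupplierA: 2
  SupplierB: 3
  SupplierC: 1
  SupplierE: 1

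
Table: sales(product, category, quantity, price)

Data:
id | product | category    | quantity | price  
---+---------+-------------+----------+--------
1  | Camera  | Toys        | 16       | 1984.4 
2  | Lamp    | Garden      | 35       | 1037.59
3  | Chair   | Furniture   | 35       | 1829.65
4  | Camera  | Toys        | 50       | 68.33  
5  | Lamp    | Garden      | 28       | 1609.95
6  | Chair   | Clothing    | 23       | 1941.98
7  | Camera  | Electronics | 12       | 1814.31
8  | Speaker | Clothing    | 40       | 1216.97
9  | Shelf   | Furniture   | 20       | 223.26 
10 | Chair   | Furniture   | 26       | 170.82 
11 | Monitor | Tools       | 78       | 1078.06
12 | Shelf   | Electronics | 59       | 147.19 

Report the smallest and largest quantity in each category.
SELECT category, MIN(quantity), MAX(quantity)
FROM sales
GROUP BY category

Result:
  Clothing: min=23, max=40
  Electronics: min=12, max=59
  Furniture: min=20, max=35
  Garden: min=28, max=35
  Tools: min=78, max=78
  Toys: min=16, max=50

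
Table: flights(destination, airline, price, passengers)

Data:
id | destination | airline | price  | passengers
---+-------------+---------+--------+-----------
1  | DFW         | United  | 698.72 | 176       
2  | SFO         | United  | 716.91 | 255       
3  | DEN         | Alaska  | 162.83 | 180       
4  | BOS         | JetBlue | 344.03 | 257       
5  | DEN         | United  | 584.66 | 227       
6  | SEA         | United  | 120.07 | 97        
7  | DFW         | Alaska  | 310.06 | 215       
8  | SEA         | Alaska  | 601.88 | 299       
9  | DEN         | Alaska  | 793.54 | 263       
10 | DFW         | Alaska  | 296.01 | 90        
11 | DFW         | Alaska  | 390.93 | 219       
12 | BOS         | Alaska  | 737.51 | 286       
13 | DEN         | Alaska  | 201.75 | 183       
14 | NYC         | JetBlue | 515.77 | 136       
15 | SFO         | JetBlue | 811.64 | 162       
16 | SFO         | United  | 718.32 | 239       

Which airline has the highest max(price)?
SELECT airline, MAX(price) as val
FROM flights
GROUP BY airline
ORDER BY val DESC
LIMIT 1

Result: JetBlue with max(price) = 811.64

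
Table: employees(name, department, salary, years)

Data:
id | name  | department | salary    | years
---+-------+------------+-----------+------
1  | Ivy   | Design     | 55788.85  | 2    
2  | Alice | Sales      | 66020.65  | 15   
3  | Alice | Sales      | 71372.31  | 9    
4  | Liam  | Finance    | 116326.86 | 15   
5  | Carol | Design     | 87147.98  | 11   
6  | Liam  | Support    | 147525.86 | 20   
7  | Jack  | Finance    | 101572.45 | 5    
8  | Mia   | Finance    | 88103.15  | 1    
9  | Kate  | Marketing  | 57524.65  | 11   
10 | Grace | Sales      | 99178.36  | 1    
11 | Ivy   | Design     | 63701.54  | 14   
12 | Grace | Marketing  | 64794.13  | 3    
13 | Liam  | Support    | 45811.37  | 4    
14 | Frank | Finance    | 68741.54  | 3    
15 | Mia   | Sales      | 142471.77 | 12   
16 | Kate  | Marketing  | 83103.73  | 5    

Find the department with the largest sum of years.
SELECT department, SUM(years) as val
FROM employees
GROUP BY department
ORDER BY val DESC
LIMIT 1

Result: Sales with sum(years) = 37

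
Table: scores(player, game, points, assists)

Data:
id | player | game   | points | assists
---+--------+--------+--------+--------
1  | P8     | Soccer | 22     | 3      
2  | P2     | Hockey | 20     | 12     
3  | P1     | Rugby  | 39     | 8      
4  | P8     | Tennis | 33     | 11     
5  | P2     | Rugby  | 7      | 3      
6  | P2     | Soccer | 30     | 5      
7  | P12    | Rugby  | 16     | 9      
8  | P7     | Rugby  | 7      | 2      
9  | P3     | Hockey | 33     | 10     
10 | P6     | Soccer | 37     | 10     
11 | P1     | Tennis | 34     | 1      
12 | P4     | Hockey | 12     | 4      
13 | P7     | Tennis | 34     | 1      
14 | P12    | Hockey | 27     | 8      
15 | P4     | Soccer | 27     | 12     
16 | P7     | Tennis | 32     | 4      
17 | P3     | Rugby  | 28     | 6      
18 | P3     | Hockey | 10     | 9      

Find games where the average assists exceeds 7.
SELECT game, AVG(assists)
FROM scores
GROUP BY game
HAVING AVG(assists) > 7

Result:
  Hockey: avg=8.60
  Soccer: avg=7.50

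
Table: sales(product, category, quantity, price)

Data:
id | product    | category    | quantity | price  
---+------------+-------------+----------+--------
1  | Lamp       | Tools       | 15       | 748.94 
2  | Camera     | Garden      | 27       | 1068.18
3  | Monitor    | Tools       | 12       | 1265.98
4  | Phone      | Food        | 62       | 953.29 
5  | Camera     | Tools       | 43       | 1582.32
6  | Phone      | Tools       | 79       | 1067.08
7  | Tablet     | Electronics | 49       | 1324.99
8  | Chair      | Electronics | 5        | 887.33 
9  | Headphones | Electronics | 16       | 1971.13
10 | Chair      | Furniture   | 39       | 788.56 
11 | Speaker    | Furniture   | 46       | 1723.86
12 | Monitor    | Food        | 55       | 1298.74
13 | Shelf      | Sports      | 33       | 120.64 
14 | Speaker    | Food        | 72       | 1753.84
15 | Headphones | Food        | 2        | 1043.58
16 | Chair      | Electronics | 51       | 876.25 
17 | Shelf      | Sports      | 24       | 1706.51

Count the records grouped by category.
SELECT category, COUNT(*) as count
FROM sales
GROUP BY category

Result:
  Electronics: 4
  Food: 4
  Furniture: 2
  Garden: 1
  Sports: 2
  Tools: 4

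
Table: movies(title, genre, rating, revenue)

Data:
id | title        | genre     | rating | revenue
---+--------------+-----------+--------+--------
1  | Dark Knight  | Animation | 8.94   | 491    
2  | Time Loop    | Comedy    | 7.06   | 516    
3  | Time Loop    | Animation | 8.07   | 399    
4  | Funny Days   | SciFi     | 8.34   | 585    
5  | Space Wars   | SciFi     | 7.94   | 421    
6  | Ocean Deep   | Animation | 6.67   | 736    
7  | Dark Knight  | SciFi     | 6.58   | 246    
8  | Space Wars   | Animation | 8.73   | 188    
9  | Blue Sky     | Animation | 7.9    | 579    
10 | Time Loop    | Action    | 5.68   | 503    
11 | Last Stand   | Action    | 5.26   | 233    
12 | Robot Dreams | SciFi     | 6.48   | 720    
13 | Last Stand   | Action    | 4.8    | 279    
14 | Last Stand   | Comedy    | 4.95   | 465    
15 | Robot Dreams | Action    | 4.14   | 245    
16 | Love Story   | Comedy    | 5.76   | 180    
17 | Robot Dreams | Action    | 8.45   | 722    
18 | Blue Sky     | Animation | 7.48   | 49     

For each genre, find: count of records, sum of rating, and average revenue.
SELECT genre,
       COUNT(*) as cnt,
       SUM(rating) as total_rating,
       AVG(revenue) as avg_revenue
FROM movies
GROUP BY genre

Result:
  Action: 5 records, 28.33 total rating, 396.40 avg revenue
  Animation: 6 records, 47.79 total rating, 407.00 avg revenue
  Comedy: 3 records, 17.77 total rating, 387.00 avg revenue
  SciFi: 4 records, 29.34 total rating, 493.00 avg revenue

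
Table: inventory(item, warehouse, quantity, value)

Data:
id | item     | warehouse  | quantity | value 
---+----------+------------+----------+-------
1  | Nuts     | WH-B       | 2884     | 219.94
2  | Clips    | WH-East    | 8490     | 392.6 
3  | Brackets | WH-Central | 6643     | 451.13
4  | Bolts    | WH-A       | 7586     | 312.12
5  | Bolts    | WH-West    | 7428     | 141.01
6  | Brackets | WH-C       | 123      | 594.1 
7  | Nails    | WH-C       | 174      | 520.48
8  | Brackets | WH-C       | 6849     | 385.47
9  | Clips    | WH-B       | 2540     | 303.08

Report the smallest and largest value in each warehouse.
SELECT warehouse, MIN(value), MAX(value)
FROM inventory
GROUP BY warehouse

Result:
  WH-A: min=312.12, max=312.12
  WH-B: min=219.94, max=303.08
  WH-C: min=385.47, max=594.10
  WH-Central: min=451.13, max=451.13
  WH-East: min=392.60, max=392.60
  WH-West: min=141.01, max=141.01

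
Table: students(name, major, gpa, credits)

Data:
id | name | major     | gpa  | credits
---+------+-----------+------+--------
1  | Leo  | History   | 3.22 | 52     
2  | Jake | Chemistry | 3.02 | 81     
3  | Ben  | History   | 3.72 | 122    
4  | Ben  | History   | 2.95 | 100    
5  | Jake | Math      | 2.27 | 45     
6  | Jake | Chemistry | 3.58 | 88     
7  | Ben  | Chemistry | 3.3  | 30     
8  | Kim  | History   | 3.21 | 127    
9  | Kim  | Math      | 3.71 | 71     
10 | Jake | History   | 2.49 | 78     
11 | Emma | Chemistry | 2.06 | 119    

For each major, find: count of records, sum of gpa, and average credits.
SELECT major,
       COUNT(*) as cnt,
       SUM(gpa) as total_gpa,
       AVG(credits) as avg_credits
FROM students
GROUP BY major

Result:
  Chemistry: 4 records, 11.96 total gpa, 79.50 avg credits
  History: 5 records, 15.59 total gpa, 95.80 avg credits
  Math: 2 records, 5.98 total gpa, 58.00 avg credits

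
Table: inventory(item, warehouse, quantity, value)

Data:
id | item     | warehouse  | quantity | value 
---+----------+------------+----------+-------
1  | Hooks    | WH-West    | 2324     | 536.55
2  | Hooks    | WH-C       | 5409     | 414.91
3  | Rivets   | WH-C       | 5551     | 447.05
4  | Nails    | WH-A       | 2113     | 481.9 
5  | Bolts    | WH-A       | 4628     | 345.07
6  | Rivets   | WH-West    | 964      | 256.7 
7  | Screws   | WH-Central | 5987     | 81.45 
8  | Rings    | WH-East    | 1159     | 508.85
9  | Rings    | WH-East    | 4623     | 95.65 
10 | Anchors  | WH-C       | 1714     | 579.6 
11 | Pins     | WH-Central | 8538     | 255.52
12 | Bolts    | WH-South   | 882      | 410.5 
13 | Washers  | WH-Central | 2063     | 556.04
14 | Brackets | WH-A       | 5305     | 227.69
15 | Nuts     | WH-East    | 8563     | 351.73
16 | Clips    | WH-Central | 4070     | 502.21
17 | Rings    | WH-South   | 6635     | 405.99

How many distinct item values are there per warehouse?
SELECT warehouse, COUNT(DISTINCT item)
FROM inventory
GROUP BY warehouse

Result:
  WH-A: 3 distinct
  WH-C: 3 distinct
  WH-Central: 4 distinct
  WH-East: 2 distinct
  WH-South: 2 distinct
  WH-West: 2 distinct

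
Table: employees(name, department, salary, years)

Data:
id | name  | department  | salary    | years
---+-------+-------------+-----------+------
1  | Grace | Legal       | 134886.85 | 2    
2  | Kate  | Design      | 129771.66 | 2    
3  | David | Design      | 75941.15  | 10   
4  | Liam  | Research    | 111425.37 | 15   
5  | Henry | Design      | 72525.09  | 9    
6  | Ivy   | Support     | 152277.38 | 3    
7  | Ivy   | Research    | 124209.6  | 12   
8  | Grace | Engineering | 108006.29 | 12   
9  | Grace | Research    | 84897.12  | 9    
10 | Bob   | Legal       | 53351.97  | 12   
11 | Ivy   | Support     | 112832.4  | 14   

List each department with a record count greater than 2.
SELECT department, COUNT(*) as cnt
FROM employees
GROUP BY department
HAVING COUNT(*) > 2

Result:
  Design: 3
  Research: 3

Note: HAVING filters groups after aggregation, WHERE filters rows before.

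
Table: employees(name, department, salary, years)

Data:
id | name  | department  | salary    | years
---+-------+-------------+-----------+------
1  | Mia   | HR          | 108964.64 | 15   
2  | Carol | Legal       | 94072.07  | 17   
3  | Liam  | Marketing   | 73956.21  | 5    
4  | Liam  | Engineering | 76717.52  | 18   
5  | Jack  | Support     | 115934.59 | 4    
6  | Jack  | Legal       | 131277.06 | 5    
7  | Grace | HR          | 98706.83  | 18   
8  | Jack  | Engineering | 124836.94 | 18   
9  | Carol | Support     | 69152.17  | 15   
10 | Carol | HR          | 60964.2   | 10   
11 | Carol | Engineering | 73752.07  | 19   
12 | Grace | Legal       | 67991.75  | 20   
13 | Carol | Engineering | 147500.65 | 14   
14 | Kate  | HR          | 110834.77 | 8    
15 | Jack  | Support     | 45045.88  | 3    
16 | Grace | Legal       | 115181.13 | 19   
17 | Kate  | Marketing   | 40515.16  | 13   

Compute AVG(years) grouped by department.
SELECT department, AVG(years) as result
FROM employees
GROUP BY department

Result:
  Engineering: 17.25
  HR: 12.75
  Legal: 15.25
  Marketing: 9.00
  Support: 7.33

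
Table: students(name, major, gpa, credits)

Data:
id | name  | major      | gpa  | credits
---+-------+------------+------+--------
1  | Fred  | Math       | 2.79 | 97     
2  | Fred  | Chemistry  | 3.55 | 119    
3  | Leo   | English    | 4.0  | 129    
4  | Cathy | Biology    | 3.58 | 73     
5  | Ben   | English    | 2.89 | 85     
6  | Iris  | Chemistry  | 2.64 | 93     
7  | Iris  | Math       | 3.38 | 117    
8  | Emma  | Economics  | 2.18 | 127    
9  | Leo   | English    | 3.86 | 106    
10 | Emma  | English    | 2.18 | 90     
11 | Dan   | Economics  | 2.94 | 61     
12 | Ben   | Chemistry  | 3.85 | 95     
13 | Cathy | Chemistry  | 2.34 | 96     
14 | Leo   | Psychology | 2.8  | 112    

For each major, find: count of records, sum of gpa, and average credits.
SELECT major,
       COUNT(*) as cnt,
       SUM(gpa) as total_gpa,
       AVG(credits) as avg_credits
FROM students
GROUP BY major

Result:
  Biology: 1 records, 3.58 total gpa, 73.00 avg credits
  Chemistry: 4 records, 12.38 total gpa, 100.75 avg credits
  Economics: 2 records, 5.12 total gpa, 94.00 avg credits
  English: 4 records, 12.93 total gpa, 102.50 avg credits
  Math: 2 records, 6.17 total gpa, 107.00 avg credits
  Psychology: 1 records, 2.80 total gpa, 112.00 avg credits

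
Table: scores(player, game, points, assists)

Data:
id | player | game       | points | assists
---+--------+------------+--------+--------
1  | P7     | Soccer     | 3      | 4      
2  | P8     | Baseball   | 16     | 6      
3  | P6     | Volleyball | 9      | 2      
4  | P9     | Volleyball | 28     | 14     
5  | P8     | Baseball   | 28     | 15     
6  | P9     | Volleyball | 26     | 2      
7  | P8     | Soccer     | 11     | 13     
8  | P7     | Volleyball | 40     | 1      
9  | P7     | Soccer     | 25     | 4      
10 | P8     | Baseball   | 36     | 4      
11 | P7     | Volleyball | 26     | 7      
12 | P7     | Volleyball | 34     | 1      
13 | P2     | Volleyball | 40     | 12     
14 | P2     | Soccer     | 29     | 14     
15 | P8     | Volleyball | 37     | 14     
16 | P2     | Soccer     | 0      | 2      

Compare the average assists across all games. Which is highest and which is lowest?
SELECT game, AVG(assists)
FROM scores
GROUP BY game
ORDER BY AVG(assists)

All groups:
  Volleyball: 6.63
  Soccer: 7.40
  Baseball: 8.33

Highest: Baseball (8.33)
Lowest: Volleyball (6.63)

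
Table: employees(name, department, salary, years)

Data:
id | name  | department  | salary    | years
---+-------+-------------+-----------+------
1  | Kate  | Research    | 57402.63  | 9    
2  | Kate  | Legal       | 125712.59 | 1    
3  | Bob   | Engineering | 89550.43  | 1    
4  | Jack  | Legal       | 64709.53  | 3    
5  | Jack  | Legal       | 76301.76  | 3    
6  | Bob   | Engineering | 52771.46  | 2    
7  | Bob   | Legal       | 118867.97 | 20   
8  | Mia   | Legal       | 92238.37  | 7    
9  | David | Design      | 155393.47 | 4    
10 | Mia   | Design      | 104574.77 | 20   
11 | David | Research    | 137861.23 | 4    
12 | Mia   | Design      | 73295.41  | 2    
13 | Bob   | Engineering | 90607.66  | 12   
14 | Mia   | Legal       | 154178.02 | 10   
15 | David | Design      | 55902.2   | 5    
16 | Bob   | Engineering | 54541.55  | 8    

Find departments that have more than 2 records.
SELECT department, COUNT(*) as cnt
FROM employees
GROUP BY department
HAVING COUNT(*) > 2

Result:
  Design: 4
  Engineering: 4
  Legal: 6

Note: HAVING filters groups after aggregation, WHERE filters rows before.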